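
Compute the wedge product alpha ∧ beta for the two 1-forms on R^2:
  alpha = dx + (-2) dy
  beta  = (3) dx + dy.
alpha ∧ beta = (7) dx ∧ dy

Distribute the wedge, using dx_i ∧ dx_j = -dx_j ∧ dx_i and dx_i ∧ dx_i = 0. For each pair (i, j) with i < j, the coefficient of dx_i ∧ dx_j in alpha ∧ beta is (alpha_i * beta_j - alpha_j * beta_i). Collecting: alpha ∧ beta = (7) dx ∧ dy.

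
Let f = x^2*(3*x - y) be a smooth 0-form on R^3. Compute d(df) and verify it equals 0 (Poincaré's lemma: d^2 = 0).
d(df) = 0

Step 1: df = sum_i (∂f/∂x_i) dx_i = (x*(9*x - 2*y)) dx + (-x^2) dy + (0) dz.
Step 2: Apply d again. Using the 1-form formula, the coefficient of dx ∧ dy in d(df) is ∂^2 f/∂x ∂y - ∂^2 f/∂y ∂x = (-2*x) - (-2*x) = 0 (equality of mixed partials for smooth f).
Similarly for dx ∧ dz and dy ∧ dz — all coefficients vanish. So d(df) = 0.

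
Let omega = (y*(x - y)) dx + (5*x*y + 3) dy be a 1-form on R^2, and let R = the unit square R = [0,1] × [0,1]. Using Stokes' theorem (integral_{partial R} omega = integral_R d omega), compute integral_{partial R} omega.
integral_(partial R) omega = 3

Stokes: integral_partial_R omega = integral_R d omega with d omega = (∂Q/∂x - ∂P/∂y) dx ∧ dy.
  ∂Q/∂x = 5*y
  ∂P/∂y = x - 2*y
  integrand = ∂Q/∂x - ∂P/∂y = -x + 7*y.
Integrating over R: integral_0^1 integral_0^1 (-x + 7*y) dx dy = 3.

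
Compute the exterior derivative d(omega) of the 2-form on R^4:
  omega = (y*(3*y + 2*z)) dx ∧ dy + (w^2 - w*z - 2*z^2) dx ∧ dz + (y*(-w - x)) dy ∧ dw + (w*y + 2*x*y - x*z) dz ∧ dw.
d(omega) = (2*y) dx ∧ dy ∧ dz + (2*w + 2*y - 2*z) dx ∧ dz ∧ dw + (-y) dx ∧ dy ∧ dw + (w + 2*x) dy ∧ dz ∧ dw

For a 2-form omega = sum_{i<j} g_{ij} dx_i ∧ dx_j, the exterior derivative is
  d(omega) = sum_{i<j} d(g_{ij}) ∧ dx_i ∧ dx_j = sum_{i<j, k} (∂g_{ij}/∂x_k) dx_k ∧ dx_i ∧ dx_j.
Expand each term, using dx_k ∧ dx_i ∧ dx_j = sgn(permutation) dx_{(a)} ∧ dx_{(b)} ∧ dx_{(c)} with (a < b < c) sorted:
  d(y*(3*y + 2*z)) includes (∂/∂z)(y*(3*y + 2*z)) dz = (2*y) dz, which multiplied by dx ∧ dy gives (2*y) dx ∧ dy ∧ dz
  d(w^2 - w*z - 2*z^2) includes (∂/∂w)(w^2 - w*z - 2*z^2) dw = (2*w - z) dw, which multiplied by dx ∧ dz gives (2*w - z) dx ∧ dz ∧ dw
  d(y*(-w - x)) includes (∂/∂x)(y*(-w - x)) dx = (-y) dx, which multiplied by dy ∧ dw gives (-y) dx ∧ dy ∧ dw
  d(w*y + 2*x*y - x*z) includes (∂/∂x)(w*y + 2*x*y - x*z) dx = (2*y - z) dx, which multiplied by dz ∧ dw gives (2*y - z) dx ∧ dz ∧ dw
  d(w*y + 2*x*y - x*z) includes (∂/∂y)(w*y + 2*x*y - x*z) dy = (w + 2*x) dy, which multiplied by dz ∧ dw gives (w + 2*x) dy ∧ dz ∧ dw
Collecting like 3-forms: d(omega) = (2*y) dx ∧ dy ∧ dz + (2*w + 2*y - 2*z) dx ∧ dz ∧ dw + (-y) dx ∧ dy ∧ dw + (w + 2*x) dy ∧ dz ∧ dw.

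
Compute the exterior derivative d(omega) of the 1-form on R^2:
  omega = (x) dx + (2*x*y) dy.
d(omega) = (2*y) dx ∧ dy

For a 1-form omega = sum_i f_i dx_i, the exterior derivative is
  d(omega) = sum_{i < j} (∂f_j/∂x_i - ∂f_i/∂x_j) dx_i ∧ dx_j.
  coefficient of dx ∧ dy: ∂f_2/∂x - ∂f_1/∂y = ∂(2*x*y)/∂x - ∂(x)/∂y = 2*y
Assembling: d(omega) = (2*y) dx ∧ dy.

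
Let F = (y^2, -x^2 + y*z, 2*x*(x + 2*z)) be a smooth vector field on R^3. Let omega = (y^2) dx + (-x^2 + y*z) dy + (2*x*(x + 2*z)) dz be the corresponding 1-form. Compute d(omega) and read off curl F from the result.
d(omega) = (-y) dy ∧ dz + (-4*x - 4*z) dz ∧ dx + (-2*x - 2*y) dx ∧ dy; curl F = (-y, -4*x - 4*z, -2*x - 2*y)

d omega = sum_{i<j} (∂f_j/∂x_i - ∂f_i/∂x_j) dx_i ∧ dx_j. Under the identification (dy ∧ dz, dz ∧ dx, dx ∧ dy) ↔ (e_x, e_y, e_z), the coefficients are exactly the components of curl F. Compute:
  ∂R/∂y - ∂Q/∂z = (0) - (y) = -y
  ∂P/∂z - ∂R/∂x = (0) - (4*x + 4*z) = -4*x - 4*z
  ∂Q/∂x - ∂P/∂y = (-2*x) - (2*y) = -2*x - 2*y.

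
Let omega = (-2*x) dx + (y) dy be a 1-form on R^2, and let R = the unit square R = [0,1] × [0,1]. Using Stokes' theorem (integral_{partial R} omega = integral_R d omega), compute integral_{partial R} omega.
integral_(partial R) omega = 0

Stokes: integral_partial_R omega = integral_R d omega with d omega = (∂Q/∂x - ∂P/∂y) dx ∧ dy.
  ∂Q/∂x = 0
  ∂P/∂y = 0
  integrand = ∂Q/∂x - ∂P/∂y = 0.
Integrating over R: integral_0^1 integral_0^1 (0) dx dy = 0.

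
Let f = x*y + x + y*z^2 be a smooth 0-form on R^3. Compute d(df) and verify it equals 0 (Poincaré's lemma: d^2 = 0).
d(df) = 0

Step 1: df = sum_i (∂f/∂x_i) dx_i = (y + 1) dx + (x + z^2) dy + (2*y*z) dz.
Step 2: Apply d again. Using the 1-form formula, the coefficient of dx ∧ dy in d(df) is ∂^2 f/∂x ∂y - ∂^2 f/∂y ∂x = (1) - (1) = 0 (equality of mixed partials for smooth f).
Similarly for dx ∧ dz and dy ∧ dz — all coefficients vanish. So d(df) = 0.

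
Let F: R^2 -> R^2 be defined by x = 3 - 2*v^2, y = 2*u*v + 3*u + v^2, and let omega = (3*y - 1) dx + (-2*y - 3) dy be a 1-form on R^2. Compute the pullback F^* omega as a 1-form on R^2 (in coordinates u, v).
F^* omega = (-8*u*v^2 - 24*u*v - 18*u - 4*v^3 - 6*v^2 - 6*v - 9) du + (-8*u^2*v - 12*u^2 - 36*u*v^2 - 48*u*v - 6*u - 16*v^3 - 2*v) dv

Using F^*(f dg) = (f ∘ F) d(g ∘ F), substitute each coordinate x_i by F_i(u, v) in f_i, and replace dx_i by d F_i = (∂F_i/∂u) du + (∂F_i/∂v) dv.
  For the x component: f_1(F) = 6*u*v + 9*u + 3*v^2 - 1; d F_1 = (0) du + (-4*v) dv
  For the y component: f_2(F) = -4*u*v - 6*u - 2*v^2 - 3; d F_2 = (2*v + 3) du + (2*u + 2*v) dv
Combining and collecting du, dv coefficients:
  coeff of du: -8*u*v^2 - 24*u*v - 18*u - 4*v^3 - 6*v^2 - 6*v - 9
  coeff of dv: -8*u^2*v - 12*u^2 - 36*u*v^2 - 48*u*v - 6*u - 16*v^3 - 2*v
F^* omega = (-8*u*v^2 - 24*u*v - 18*u - 4*v^3 - 6*v^2 - 6*v - 9) du + (-8*u^2*v - 12*u^2 - 36*u*v^2 - 48*u*v - 6*u - 16*v^3 - 2*v) dv.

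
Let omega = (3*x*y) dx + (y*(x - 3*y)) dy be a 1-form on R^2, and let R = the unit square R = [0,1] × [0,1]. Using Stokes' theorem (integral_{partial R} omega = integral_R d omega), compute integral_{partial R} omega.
integral_(partial R) omega = -1

Stokes: integral_partial_R omega = integral_R d omega with d omega = (∂Q/∂x - ∂P/∂y) dx ∧ dy.
  ∂Q/∂x = y
  ∂P/∂y = 3*x
  integrand = ∂Q/∂x - ∂P/∂y = -3*x + y.
Integrating over R: integral_0^1 integral_0^1 (-3*x + y) dx dy = -1.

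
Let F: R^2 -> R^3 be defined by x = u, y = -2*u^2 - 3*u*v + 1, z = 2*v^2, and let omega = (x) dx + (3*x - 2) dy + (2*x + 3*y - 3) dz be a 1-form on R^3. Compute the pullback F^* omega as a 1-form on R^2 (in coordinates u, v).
F^* omega = (-12*u^2 - 9*u*v + 9*u + 6*v) du + (u*(-24*u*v - 9*u - 36*v^2 + 8*v + 6)) dv

Using F^*(f dg) = (f ∘ F) d(g ∘ F), substitute each coordinate x_i by F_i(u, v) in f_i, and replace dx_i by d F_i = (∂F_i/∂u) du + (∂F_i/∂v) dv.
  For the x component: f_1(F) = u; d F_1 = (1) du + (0) dv
  For the y component: f_2(F) = 3*u - 2; d F_2 = (-4*u - 3*v) du + (-3*u) dv
  For the z component: f_3(F) = u*(-6*u - 9*v + 2); d F_3 = (0) du + (4*v) dv
Combining and collecting du, dv coefficients:
  coeff of du: -12*u^2 - 9*u*v + 9*u + 6*v
  coeff of dv: u*(-24*u*v - 9*u - 36*v^2 + 8*v + 6)
F^* omega = (-12*u^2 - 9*u*v + 9*u + 6*v) du + (u*(-24*u*v - 9*u - 36*v^2 + 8*v + 6)) dv.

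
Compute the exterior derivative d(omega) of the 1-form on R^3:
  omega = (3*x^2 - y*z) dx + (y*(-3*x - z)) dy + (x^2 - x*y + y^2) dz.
d(omega) = (-3*y + z) dx ∧ dy + (2*x) dx ∧ dz + (-x + 3*y) dy ∧ dz

For a 1-form omega = sum_i f_i dx_i, the exterior derivative is
  d(omega) = sum_{i < j} (∂f_j/∂x_i - ∂f_i/∂x_j) dx_i ∧ dx_j.
  coefficient of dx ∧ dy: ∂f_2/∂x - ∂f_1/∂y = ∂(y*(-3*x - z))/∂x - ∂(3*x^2 - y*z)/∂y = -3*y + z
  coefficient of dx ∧ dz: ∂f_3/∂x - ∂f_1/∂z = ∂(x^2 - x*y + y^2)/∂x - ∂(3*x^2 - y*z)/∂z = 2*x
  coefficient of dy ∧ dz: ∂f_3/∂y - ∂f_2/∂z = ∂(x^2 - x*y + y^2)/∂y - ∂(y*(-3*x - z))/∂z = -x + 3*y
Assembling: d(omega) = (-3*y + z) dx ∧ dy + (2*x) dx ∧ dz + (-x + 3*y) dy ∧ dz.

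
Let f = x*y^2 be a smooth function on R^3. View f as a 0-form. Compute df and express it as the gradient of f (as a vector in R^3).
df = (y^2) dx + (2*x*y) dy + (0) dz; grad f = (y^2, 2*x*y, 0)

For a 0-form f, d f = (∂f/∂x) dx + (∂f/∂y) dy + (∂f/∂z) dz. The components of the vector representation are exactly the entries of grad f in Cartesian coordinates:
  ∂f/∂x = y^2
  ∂f/∂y = 2*x*y
  ∂f/∂z = 0.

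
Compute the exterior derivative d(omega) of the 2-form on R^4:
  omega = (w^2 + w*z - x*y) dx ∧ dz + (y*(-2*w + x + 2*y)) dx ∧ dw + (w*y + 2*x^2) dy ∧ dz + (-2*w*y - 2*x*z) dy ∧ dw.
d(omega) = (5*x) dx ∧ dy ∧ dz + (2*w + z) dx ∧ dz ∧ dw + (2*w - x - 4*y - 2*z) dx ∧ dy ∧ dw + (2*x + y) dy ∧ dz ∧ dw

For a 2-form omega = sum_{i<j} g_{ij} dx_i ∧ dx_j, the exterior derivative is
  d(omega) = sum_{i<j} d(g_{ij}) ∧ dx_i ∧ dx_j = sum_{i<j, k} (∂g_{ij}/∂x_k) dx_k ∧ dx_i ∧ dx_j.
Expand each term, using dx_k ∧ dx_i ∧ dx_j = sgn(permutation) dx_{(a)} ∧ dx_{(b)} ∧ dx_{(c)} with (a < b < c) sorted:
  d(w^2 + w*z - x*y) includes (∂/∂y)(w^2 + w*z - x*y) dy = (-x) dy, which multiplied by dx ∧ dz gives (x) dx ∧ dy ∧ dz
  d(w^2 + w*z - x*y) includes (∂/∂w)(w^2 + w*z - x*y) dw = (2*w + z) dw, which multiplied by dx ∧ dz gives (2*w + z) dx ∧ dz ∧ dw
  d(y*(-2*w + x + 2*y)) includes (∂/∂y)(y*(-2*w + x + 2*y)) dy = (-2*w + x + 4*y) dy, which multiplied by dx ∧ dw gives (2*w - x - 4*y) dx ∧ dy ∧ dw
  d(w*y + 2*x^2) includes (∂/∂x)(w*y + 2*x^2) dx = (4*x) dx, which multiplied by dy ∧ dz gives (4*x) dx ∧ dy ∧ dz
  d(w*y + 2*x^2) includes (∂/∂w)(w*y + 2*x^2) dw = (y) dw, which multiplied by dy ∧ dz gives (y) dy ∧ dz ∧ dw
  d(-2*w*y - 2*x*z) includes (∂/∂x)(-2*w*y - 2*x*z) dx = (-2*z) dx, which multiplied by dy ∧ dw gives (-2*z) dx ∧ dy ∧ dw
  d(-2*w*y - 2*x*z) includes (∂/∂z)(-2*w*y - 2*x*z) dz = (-2*x) dz, which multiplied by dy ∧ dw gives (2*x) dy ∧ dz ∧ dw
Collecting like 3-forms: d(omega) = (5*x) dx ∧ dy ∧ dz + (2*w + z) dx ∧ dz ∧ dw + (2*w - x - 4*y - 2*z) dx ∧ dy ∧ dw + (2*x + y) dy ∧ dz ∧ dw.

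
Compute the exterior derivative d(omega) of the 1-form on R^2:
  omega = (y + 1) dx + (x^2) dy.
d(omega) = (2*x - 1) dx ∧ dy

For a 1-form omega = sum_i f_i dx_i, the exterior derivative is
  d(omega) = sum_{i < j} (∂f_j/∂x_i - ∂f_i/∂x_j) dx_i ∧ dx_j.
  coefficient of dx ∧ dy: ∂f_2/∂x - ∂f_1/∂y = ∂(x^2)/∂x - ∂(y + 1)/∂y = 2*x - 1
Assembling: d(omega) = (2*x - 1) dx ∧ dy.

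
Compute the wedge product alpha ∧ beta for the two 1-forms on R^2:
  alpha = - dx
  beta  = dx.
alpha ∧ beta = 0

Distribute the wedge, using dx_i ∧ dx_j = -dx_j ∧ dx_i and dx_i ∧ dx_i = 0. For each pair (i, j) with i < j, the coefficient of dx_i ∧ dx_j in alpha ∧ beta is (alpha_i * beta_j - alpha_j * beta_i). Collecting: alpha ∧ beta = 0.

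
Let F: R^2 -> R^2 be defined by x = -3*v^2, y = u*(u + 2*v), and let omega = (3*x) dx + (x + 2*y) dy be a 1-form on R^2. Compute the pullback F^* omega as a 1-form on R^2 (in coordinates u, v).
F^* omega = (4*u^3 + 12*u^2*v + 2*u*v^2 - 6*v^3) du + (4*u^3 + 8*u^2*v - 6*u*v^2 + 54*v^3) dv

Using F^*(f dg) = (f ∘ F) d(g ∘ F), substitute each coordinate x_i by F_i(u, v) in f_i, and replace dx_i by d F_i = (∂F_i/∂u) du + (∂F_i/∂v) dv.
  For the x component: f_1(F) = -9*v^2; d F_1 = (0) du + (-6*v) dv
  For the y component: f_2(F) = 2*u^2 + 4*u*v - 3*v^2; d F_2 = (2*u + 2*v) du + (2*u) dv
Combining and collecting du, dv coefficients:
  coeff of du: 4*u^3 + 12*u^2*v + 2*u*v^2 - 6*v^3
  coeff of dv: 4*u^3 + 8*u^2*v - 6*u*v^2 + 54*v^3
F^* omega = (4*u^3 + 12*u^2*v + 2*u*v^2 - 6*v^3) du + (4*u^3 + 8*u^2*v - 6*u*v^2 + 54*v^3) dv.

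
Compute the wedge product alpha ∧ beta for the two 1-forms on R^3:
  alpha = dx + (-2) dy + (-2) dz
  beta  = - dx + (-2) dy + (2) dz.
alpha ∧ beta = (-4) dx ∧ dy + (-8) dy ∧ dz

Distribute the wedge, using dx_i ∧ dx_j = -dx_j ∧ dx_i and dx_i ∧ dx_i = 0. For each pair (i, j) with i < j, the coefficient of dx_i ∧ dx_j in alpha ∧ beta is (alpha_i * beta_j - alpha_j * beta_i). Collecting: alpha ∧ beta = (-4) dx ∧ dy + (-8) dy ∧ dz.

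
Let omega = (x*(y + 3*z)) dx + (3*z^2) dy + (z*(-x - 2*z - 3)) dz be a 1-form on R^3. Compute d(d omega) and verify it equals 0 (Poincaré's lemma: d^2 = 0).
d(d omega) = 0

Step 1: d omega = sum_{i<j} (∂f_j/∂x_i - ∂f_i/∂x_j) dx_i ∧ dx_j:
  coeff of dx ∧ dy: -x
  coeff of dx ∧ dz: -3*x - z
  coeff of dy ∧ dz: -6*z
Step 2: Apply d again to each 2-form coefficient. The only possible 3-form in R^3 is dx ∧ dy ∧ dz, with coefficient
  ∂(coeff of dy∧dz)/∂x - ∂(coeff of dx∧dz)/∂y + ∂(coeff of dx∧dy)/∂z
  = ∂/∂x (-6*z) - ∂/∂y (-3*x - z) + ∂/∂z (-x).
Each of these terms simplifies to sums of mixed partials that cancel in pairs. The result is 0 (by equality of mixed partials for smooth functions — Schwarz / Clairaut).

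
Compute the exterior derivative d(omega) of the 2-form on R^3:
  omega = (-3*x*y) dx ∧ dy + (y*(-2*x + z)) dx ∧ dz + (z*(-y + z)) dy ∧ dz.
d(omega) = (2*x - z) dx ∧ dy ∧ dz

For a 2-form omega = sum_{i<j} g_{ij} dx_i ∧ dx_j, the exterior derivative is
  d(omega) = sum_{i<j} d(g_{ij}) ∧ dx_i ∧ dx_j = sum_{i<j, k} (∂g_{ij}/∂x_k) dx_k ∧ dx_i ∧ dx_j.
Expand each term, using dx_k ∧ dx_i ∧ dx_j = sgn(permutation) dx_{(a)} ∧ dx_{(b)} ∧ dx_{(c)} with (a < b < c) sorted:
  d(y*(-2*x + z)) includes (∂/∂y)(y*(-2*x + z)) dy = (-2*x + z) dy, which multiplied by dx ∧ dz gives (2*x - z) dx ∧ dy ∧ dz
Collecting like 3-forms: d(omega) = (2*x - z) dx ∧ dy ∧ dz.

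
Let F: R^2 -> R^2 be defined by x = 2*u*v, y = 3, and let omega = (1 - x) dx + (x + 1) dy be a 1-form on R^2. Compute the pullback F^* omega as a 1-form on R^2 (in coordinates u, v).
F^* omega = (2*v*(-2*u*v + 1)) du + (2*u*(-2*u*v + 1)) dv

Using F^*(f dg) = (f ∘ F) d(g ∘ F), substitute each coordinate x_i by F_i(u, v) in f_i, and replace dx_i by d F_i = (∂F_i/∂u) du + (∂F_i/∂v) dv.
  For the x component: f_1(F) = -2*u*v + 1; d F_1 = (2*v) du + (2*u) dv
  For the y component: f_2(F) = 2*u*v + 1; d F_2 = (0) du + (0) dv
Combining and collecting du, dv coefficients:
  coeff of du: 2*v*(-2*u*v + 1)
  coeff of dv: 2*u*(-2*u*v + 1)
F^* omega = (2*v*(-2*u*v + 1)) du + (2*u*(-2*u*v + 1)) dv.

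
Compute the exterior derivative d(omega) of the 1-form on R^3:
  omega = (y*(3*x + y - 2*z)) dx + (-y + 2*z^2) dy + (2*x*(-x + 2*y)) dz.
d(omega) = (-3*x - 2*y + 2*z) dx ∧ dy + (-4*x + 6*y) dx ∧ dz + (4*x - 4*z) dy ∧ dz

For a 1-form omega = sum_i f_i dx_i, the exterior derivative is
  d(omega) = sum_{i < j} (∂f_j/∂x_i - ∂f_i/∂x_j) dx_i ∧ dx_j.
  coefficient of dx ∧ dy: ∂f_2/∂x - ∂f_1/∂y = ∂(-y + 2*z^2)/∂x - ∂(y*(3*x + y - 2*z))/∂y = -3*x - 2*y + 2*z
  coefficient of dx ∧ dz: ∂f_3/∂x - ∂f_1/∂z = ∂(2*x*(-x + 2*y))/∂x - ∂(y*(3*x + y - 2*z))/∂z = -4*x + 6*y
  coefficient of dy ∧ dz: ∂f_3/∂y - ∂f_2/∂z = ∂(2*x*(-x + 2*y))/∂y - ∂(-y + 2*z^2)/∂z = 4*x - 4*z
Assembling: d(omega) = (-3*x - 2*y + 2*z) dx ∧ dy + (-4*x + 6*y) dx ∧ dz + (4*x - 4*z) dy ∧ dz.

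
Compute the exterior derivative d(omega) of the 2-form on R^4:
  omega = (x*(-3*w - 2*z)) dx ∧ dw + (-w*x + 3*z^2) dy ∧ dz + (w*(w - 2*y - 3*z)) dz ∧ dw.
d(omega) = (2*x) dx ∧ dz ∧ dw + (-w) dx ∧ dy ∧ dz + (-2*w - x) dy ∧ dz ∧ dw

For a 2-form omega = sum_{i<j} g_{ij} dx_i ∧ dx_j, the exterior derivative is
  d(omega) = sum_{i<j} d(g_{ij}) ∧ dx_i ∧ dx_j = sum_{i<j, k} (∂g_{ij}/∂x_k) dx_k ∧ dx_i ∧ dx_j.
Expand each term, using dx_k ∧ dx_i ∧ dx_j = sgn(permutation) dx_{(a)} ∧ dx_{(b)} ∧ dx_{(c)} with (a < b < c) sorted:
  d(x*(-3*w - 2*z)) includes (∂/∂z)(x*(-3*w - 2*z)) dz = (-2*x) dz, which multiplied by dx ∧ dw gives (2*x) dx ∧ dz ∧ dw
  d(-w*x + 3*z^2) includes (∂/∂x)(-w*x + 3*z^2) dx = (-w) dx, which multiplied by dy ∧ dz gives (-w) dx ∧ dy ∧ dz
  d(-w*x + 3*z^2) includes (∂/∂w)(-w*x + 3*z^2) dw = (-x) dw, which multiplied by dy ∧ dz gives (-x) dy ∧ dz ∧ dw
  d(w*(w - 2*y - 3*z)) includes (∂/∂y)(w*(w - 2*y - 3*z)) dy = (-2*w) dy, which multiplied by dz ∧ dw gives (-2*w) dy ∧ dz ∧ dw
Collecting like 3-forms: d(omega) = (2*x) dx ∧ dz ∧ dw + (-w) dx ∧ dy ∧ dz + (-2*w - x) dy ∧ dz ∧ dw.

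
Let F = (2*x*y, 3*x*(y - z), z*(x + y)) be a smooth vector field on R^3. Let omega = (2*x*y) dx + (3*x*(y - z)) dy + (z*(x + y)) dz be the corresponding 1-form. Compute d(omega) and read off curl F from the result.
d(omega) = (3*x + z) dy ∧ dz + (-z) dz ∧ dx + (-2*x + 3*y - 3*z) dx ∧ dy; curl F = (3*x + z, -z, -2*x + 3*y - 3*z)

d omega = sum_{i<j} (∂f_j/∂x_i - ∂f_i/∂x_j) dx_i ∧ dx_j. Under the identification (dy ∧ dz, dz ∧ dx, dx ∧ dy) ↔ (e_x, e_y, e_z), the coefficients are exactly the components of curl F. Compute:
  ∂R/∂y - ∂Q/∂z = (z) - (-3*x) = 3*x + z
  ∂P/∂z - ∂R/∂x = (0) - (z) = -z
  ∂Q/∂x - ∂P/∂y = (3*y - 3*z) - (2*x) = -2*x + 3*y - 3*z.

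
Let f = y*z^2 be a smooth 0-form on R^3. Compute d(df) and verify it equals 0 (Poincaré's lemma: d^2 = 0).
d(df) = 0

Step 1: df = sum_i (∂f/∂x_i) dx_i = (0) dx + (z^2) dy + (2*y*z) dz.
Step 2: Apply d again. Using the 1-form formula, the coefficient of dx ∧ dy in d(df) is ∂^2 f/∂x ∂y - ∂^2 f/∂y ∂x = (0) - (0) = 0 (equality of mixed partials for smooth f).
Similarly for dx ∧ dz and dy ∧ dz — all coefficients vanish. So d(df) = 0.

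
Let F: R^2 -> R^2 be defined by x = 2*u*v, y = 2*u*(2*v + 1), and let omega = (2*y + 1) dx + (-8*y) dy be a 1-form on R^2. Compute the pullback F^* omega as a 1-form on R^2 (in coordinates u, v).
F^* omega = (-112*u*v^2 - 120*u*v - 32*u + 2*v) du + (2*u*(-56*u*v - 28*u + 1)) dv

Using F^*(f dg) = (f ∘ F) d(g ∘ F), substitute each coordinate x_i by F_i(u, v) in f_i, and replace dx_i by d F_i = (∂F_i/∂u) du + (∂F_i/∂v) dv.
  For the x component: f_1(F) = 8*u*v + 4*u + 1; d F_1 = (2*v) du + (2*u) dv
  For the y component: f_2(F) = 16*u*(-2*v - 1); d F_2 = (4*v + 2) du + (4*u) dv
Combining and collecting du, dv coefficients:
  coeff of du: -112*u*v^2 - 120*u*v - 32*u + 2*v
  coeff of dv: 2*u*(-56*u*v - 28*u + 1)
F^* omega = (-112*u*v^2 - 120*u*v - 32*u + 2*v) du + (2*u*(-56*u*v - 28*u + 1)) dv.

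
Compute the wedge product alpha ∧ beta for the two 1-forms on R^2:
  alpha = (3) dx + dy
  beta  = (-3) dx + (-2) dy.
alpha ∧ beta = (-3) dx ∧ dy

Distribute the wedge, using dx_i ∧ dx_j = -dx_j ∧ dx_i and dx_i ∧ dx_i = 0. For each pair (i, j) with i < j, the coefficient of dx_i ∧ dx_j in alpha ∧ beta is (alpha_i * beta_j - alpha_j * beta_i). Collecting: alpha ∧ beta = (-3) dx ∧ dy.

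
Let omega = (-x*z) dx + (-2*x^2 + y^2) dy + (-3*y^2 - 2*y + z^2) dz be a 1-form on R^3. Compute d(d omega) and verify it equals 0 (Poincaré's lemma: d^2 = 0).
d(d omega) = 0

Step 1: d omega = sum_{i<j} (∂f_j/∂x_i - ∂f_i/∂x_j) dx_i ∧ dx_j:
  coeff of dx ∧ dy: -4*x
  coeff of dx ∧ dz: x
  coeff of dy ∧ dz: -6*y - 2
Step 2: Apply d again to each 2-form coefficient. The only possible 3-form in R^3 is dx ∧ dy ∧ dz, with coefficient
  ∂(coeff of dy∧dz)/∂x - ∂(coeff of dx∧dz)/∂y + ∂(coeff of dx∧dy)/∂z
  = ∂/∂x (-6*y - 2) - ∂/∂y (x) + ∂/∂z (-4*x).
Each of these terms simplifies to sums of mixed partials that cancel in pairs. The result is 0 (by equality of mixed partials for smooth functions — Schwarz / Clairaut).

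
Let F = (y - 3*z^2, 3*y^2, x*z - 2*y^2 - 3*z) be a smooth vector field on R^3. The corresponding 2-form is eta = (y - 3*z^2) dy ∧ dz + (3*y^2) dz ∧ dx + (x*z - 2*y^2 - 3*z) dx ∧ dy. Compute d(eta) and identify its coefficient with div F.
d(eta) = (x + 6*y - 3) dx ∧ dy ∧ dz; div F = x + 6*y - 3

For a 2-form in R^3 of the form above, applying d gives a 3-form with coefficient ∂P/∂x + ∂Q/∂y + ∂R/∂z:
  ∂P/∂x = 0
  ∂Q/∂y = 6*y
  ∂R/∂z = x - 3
Sum = x + 6*y - 3, which is exactly div F.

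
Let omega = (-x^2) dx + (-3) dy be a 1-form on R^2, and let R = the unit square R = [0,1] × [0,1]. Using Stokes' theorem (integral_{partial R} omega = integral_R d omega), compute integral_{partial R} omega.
integral_(partial R) omega = 0

Stokes: integral_partial_R omega = integral_R d omega with d omega = (∂Q/∂x - ∂P/∂y) dx ∧ dy.
  ∂Q/∂x = 0
  ∂P/∂y = 0
  integrand = ∂Q/∂x - ∂P/∂y = 0.
Integrating over R: integral_0^1 integral_0^1 (0) dx dy = 0.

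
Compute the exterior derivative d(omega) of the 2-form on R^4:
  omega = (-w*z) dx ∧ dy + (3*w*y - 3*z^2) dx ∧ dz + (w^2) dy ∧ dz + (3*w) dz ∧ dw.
d(omega) = (-4*w) dx ∧ dy ∧ dz + (-z) dx ∧ dy ∧ dw + (3*y) dx ∧ dz ∧ dw + (2*w) dy ∧ dz ∧ dw

For a 2-form omega = sum_{i<j} g_{ij} dx_i ∧ dx_j, the exterior derivative is
  d(omega) = sum_{i<j} d(g_{ij}) ∧ dx_i ∧ dx_j = sum_{i<j, k} (∂g_{ij}/∂x_k) dx_k ∧ dx_i ∧ dx_j.
Expand each term, using dx_k ∧ dx_i ∧ dx_j = sgn(permutation) dx_{(a)} ∧ dx_{(b)} ∧ dx_{(c)} with (a < b < c) sorted:
  d(-w*z) includes (∂/∂z)(-w*z) dz = (-w) dz, which multiplied by dx ∧ dy gives (-w) dx ∧ dy ∧ dz
  d(-w*z) includes (∂/∂w)(-w*z) dw = (-z) dw, which multiplied by dx ∧ dy gives (-z) dx ∧ dy ∧ dw
  d(3*w*y - 3*z^2) includes (∂/∂y)(3*w*y - 3*z^2) dy = (3*w) dy, which multiplied by dx ∧ dz gives (-3*w) dx ∧ dy ∧ dz
  d(3*w*y - 3*z^2) includes (∂/∂w)(3*w*y - 3*z^2) dw = (3*y) dw, which multiplied by dx ∧ dz gives (3*y) dx ∧ dz ∧ dw
  d(w^2) includes (∂/∂w)(w^2) dw = (2*w) dw, which multiplied by dy ∧ dz gives (2*w) dy ∧ dz ∧ dw
Collecting like 3-forms: d(omega) = (-4*w) dx ∧ dy ∧ dz + (-z) dx ∧ dy ∧ dw + (3*y) dx ∧ dz ∧ dw + (2*w) dy ∧ dz ∧ dw.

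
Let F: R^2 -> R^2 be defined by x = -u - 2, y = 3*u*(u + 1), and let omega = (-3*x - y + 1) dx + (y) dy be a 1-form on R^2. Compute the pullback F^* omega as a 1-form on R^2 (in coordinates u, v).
F^* omega = (18*u^3 + 30*u^2 + 9*u - 7) du

Using F^*(f dg) = (f ∘ F) d(g ∘ F), substitute each coordinate x_i by F_i(u, v) in f_i, and replace dx_i by d F_i = (∂F_i/∂u) du + (∂F_i/∂v) dv.
  For the x component: f_1(F) = 7 - 3*u^2; d F_1 = (-1) du + (0) dv
  For the y component: f_2(F) = 3*u*(u + 1); d F_2 = (6*u + 3) du + (0) dv
Combining and collecting du, dv coefficients:
  coeff of du: 18*u^3 + 30*u^2 + 9*u - 7
  coeff of dv: 0
F^* omega = (18*u^3 + 30*u^2 + 9*u - 7) du.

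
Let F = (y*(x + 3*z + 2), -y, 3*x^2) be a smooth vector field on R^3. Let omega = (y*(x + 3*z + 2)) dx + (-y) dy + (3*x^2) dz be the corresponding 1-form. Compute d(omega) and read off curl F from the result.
d(omega) = (0) dy ∧ dz + (-6*x + 3*y) dz ∧ dx + (-x - 3*z - 2) dx ∧ dy; curl F = (0, -6*x + 3*y, -x - 3*z - 2)

d omega = sum_{i<j} (∂f_j/∂x_i - ∂f_i/∂x_j) dx_i ∧ dx_j. Under the identification (dy ∧ dz, dz ∧ dx, dx ∧ dy) ↔ (e_x, e_y, e_z), the coefficients are exactly the components of curl F. Compute:
  ∂R/∂y - ∂Q/∂z = (0) - (0) = 0
  ∂P/∂z - ∂R/∂x = (3*y) - (6*x) = -6*x + 3*y
  ∂Q/∂x - ∂P/∂y = (0) - (x + 3*z + 2) = -x - 3*z - 2.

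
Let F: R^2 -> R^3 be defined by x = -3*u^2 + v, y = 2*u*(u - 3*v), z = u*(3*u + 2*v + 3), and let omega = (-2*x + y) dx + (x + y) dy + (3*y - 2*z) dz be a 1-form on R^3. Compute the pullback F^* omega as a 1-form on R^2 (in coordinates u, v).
F^* omega = (-52*u^3 - 114*u^2*v - 36*u^2 - 8*u*v^2 - 62*u*v - 18*u - 6*v^2) du + (6*u^3 - 8*u^2*v - 4*u^2 - 12*u*v - 2*v) dv

Using F^*(f dg) = (f ∘ F) d(g ∘ F), substitute each coordinate x_i by F_i(u, v) in f_i, and replace dx_i by d F_i = (∂F_i/∂u) du + (∂F_i/∂v) dv.
  For the x component: f_1(F) = 8*u^2 - 6*u*v - 2*v; d F_1 = (-6*u) du + (1) dv
  For the y component: f_2(F) = -u^2 - 6*u*v + v; d F_2 = (4*u - 6*v) du + (-6*u) dv
  For the z component: f_3(F) = 2*u*(-11*v - 3); d F_3 = (6*u + 2*v + 3) du + (2*u) dv
Combining and collecting du, dv coefficients:
  coeff of du: -52*u^3 - 114*u^2*v - 36*u^2 - 8*u*v^2 - 62*u*v - 18*u - 6*v^2
  coeff of dv: 6*u^3 - 8*u^2*v - 4*u^2 - 12*u*v - 2*v
F^* omega = (-52*u^3 - 114*u^2*v - 36*u^2 - 8*u*v^2 - 62*u*v - 18*u - 6*v^2) du + (6*u^3 - 8*u^2*v - 4*u^2 - 12*u*v - 2*v) dv.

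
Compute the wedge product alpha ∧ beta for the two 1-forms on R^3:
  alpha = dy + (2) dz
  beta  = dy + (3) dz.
alpha ∧ beta = (1) dy ∧ dz

Distribute the wedge, using dx_i ∧ dx_j = -dx_j ∧ dx_i and dx_i ∧ dx_i = 0. For each pair (i, j) with i < j, the coefficient of dx_i ∧ dx_j in alpha ∧ beta is (alpha_i * beta_j - alpha_j * beta_i). Collecting: alpha ∧ beta = (1) dy ∧ dz.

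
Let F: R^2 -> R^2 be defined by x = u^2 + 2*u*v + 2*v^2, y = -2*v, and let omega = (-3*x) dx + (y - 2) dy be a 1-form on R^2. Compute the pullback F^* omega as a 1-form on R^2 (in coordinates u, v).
F^* omega = (-6*u^3 - 18*u^2*v - 24*u*v^2 - 12*v^3) du + (-6*u^3 - 24*u^2*v - 36*u*v^2 - 24*v^3 + 4*v + 4) dv

Using F^*(f dg) = (f ∘ F) d(g ∘ F), substitute each coordinate x_i by F_i(u, v) in f_i, and replace dx_i by d F_i = (∂F_i/∂u) du + (∂F_i/∂v) dv.
  For the x component: f_1(F) = -3*u^2 - 6*u*v - 6*v^2; d F_1 = (2*u + 2*v) du + (2*u + 4*v) dv
  For the y component: f_2(F) = -2*v - 2; d F_2 = (0) du + (-2) dv
Combining and collecting du, dv coefficients:
  coeff of du: -6*u^3 - 18*u^2*v - 24*u*v^2 - 12*v^3
  coeff of dv: -6*u^3 - 24*u^2*v - 36*u*v^2 - 24*v^3 + 4*v + 4
F^* omega = (-6*u^3 - 18*u^2*v - 24*u*v^2 - 12*v^3) du + (-6*u^3 - 24*u^2*v - 36*u*v^2 - 24*v^3 + 4*v + 4) dv.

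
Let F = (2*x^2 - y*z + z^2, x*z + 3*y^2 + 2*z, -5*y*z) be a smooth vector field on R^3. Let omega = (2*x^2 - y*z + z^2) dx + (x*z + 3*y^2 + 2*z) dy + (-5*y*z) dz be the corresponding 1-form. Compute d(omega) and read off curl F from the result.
d(omega) = (-x - 5*z - 2) dy ∧ dz + (-y + 2*z) dz ∧ dx + (2*z) dx ∧ dy; curl F = (-x - 5*z - 2, -y + 2*z, 2*z)

d omega = sum_{i<j} (∂f_j/∂x_i - ∂f_i/∂x_j) dx_i ∧ dx_j. Under the identification (dy ∧ dz, dz ∧ dx, dx ∧ dy) ↔ (e_x, e_y, e_z), the coefficients are exactly the components of curl F. Compute:
  ∂R/∂y - ∂Q/∂z = (-5*z) - (x + 2) = -x - 5*z - 2
  ∂P/∂z - ∂R/∂x = (-y + 2*z) - (0) = -y + 2*z
  ∂Q/∂x - ∂P/∂y = (z) - (-z) = 2*z.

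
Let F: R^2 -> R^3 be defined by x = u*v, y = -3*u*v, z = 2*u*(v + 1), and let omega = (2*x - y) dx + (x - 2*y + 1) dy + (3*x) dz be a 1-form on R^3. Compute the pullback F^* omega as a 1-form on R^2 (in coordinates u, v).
F^* omega = (v*(-10*u*v + 6*u - 3)) du + (u*(-10*u*v - 3)) dv

Using F^*(f dg) = (f ∘ F) d(g ∘ F), substitute each coordinate x_i by F_i(u, v) in f_i, and replace dx_i by d F_i = (∂F_i/∂u) du + (∂F_i/∂v) dv.
  For the x component: f_1(F) = 5*u*v; d F_1 = (v) du + (u) dv
  For the y component: f_2(F) = 7*u*v + 1; d F_2 = (-3*v) du + (-3*u) dv
  For the z component: f_3(F) = 3*u*v; d F_3 = (2*v + 2) du + (2*u) dv
Combining and collecting du, dv coefficients:
  coeff of du: v*(-10*u*v + 6*u - 3)
  coeff of dv: u*(-10*u*v - 3)
F^* omega = (v*(-10*u*v + 6*u - 3)) du + (u*(-10*u*v - 3)) dv.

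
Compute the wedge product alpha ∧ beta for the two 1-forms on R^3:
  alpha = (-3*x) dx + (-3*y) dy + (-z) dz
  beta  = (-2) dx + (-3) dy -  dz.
alpha ∧ beta = (9*x - 6*y) dx ∧ dy + (3*x - 2*z) dx ∧ dz + (3*y - 3*z) dy ∧ dz

Distribute the wedge, using dx_i ∧ dx_j = -dx_j ∧ dx_i and dx_i ∧ dx_i = 0. For each pair (i, j) with i < j, the coefficient of dx_i ∧ dx_j in alpha ∧ beta is (alpha_i * beta_j - alpha_j * beta_i). Collecting: alpha ∧ beta = (9*x - 6*y) dx ∧ dy + (3*x - 2*z) dx ∧ dz + (3*y - 3*z) dy ∧ dz.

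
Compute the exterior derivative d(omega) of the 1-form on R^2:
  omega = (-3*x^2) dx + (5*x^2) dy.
d(omega) = (10*x) dx ∧ dy

For a 1-form omega = sum_i f_i dx_i, the exterior derivative is
  d(omega) = sum_{i < j} (∂f_j/∂x_i - ∂f_i/∂x_j) dx_i ∧ dx_j.
  coefficient of dx ∧ dy: ∂f_2/∂x - ∂f_1/∂y = ∂(5*x^2)/∂x - ∂(-3*x^2)/∂y = 10*x
Assembling: d(omega) = (10*x) dx ∧ dy.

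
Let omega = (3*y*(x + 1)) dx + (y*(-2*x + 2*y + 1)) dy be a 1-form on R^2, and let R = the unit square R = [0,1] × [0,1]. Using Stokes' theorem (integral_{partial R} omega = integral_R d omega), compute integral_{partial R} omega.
integral_(partial R) omega = -11/2

Stokes: integral_partial_R omega = integral_R d omega with d omega = (∂Q/∂x - ∂P/∂y) dx ∧ dy.
  ∂Q/∂x = -2*y
  ∂P/∂y = 3*x + 3
  integrand = ∂Q/∂x - ∂P/∂y = -3*x - 2*y - 3.
Integrating over R: integral_0^1 integral_0^1 (-3*x - 2*y - 3) dx dy = -11/2.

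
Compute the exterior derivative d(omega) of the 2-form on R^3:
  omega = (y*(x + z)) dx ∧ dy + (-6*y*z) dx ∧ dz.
d(omega) = (y + 6*z) dx ∧ dy ∧ dz

For a 2-form omega = sum_{i<j} g_{ij} dx_i ∧ dx_j, the exterior derivative is
  d(omega) = sum_{i<j} d(g_{ij}) ∧ dx_i ∧ dx_j = sum_{i<j, k} (∂g_{ij}/∂x_k) dx_k ∧ dx_i ∧ dx_j.
Expand each term, using dx_k ∧ dx_i ∧ dx_j = sgn(permutation) dx_{(a)} ∧ dx_{(b)} ∧ dx_{(c)} with (a < b < c) sorted:
  d(y*(x + z)) includes (∂/∂z)(y*(x + z)) dz = (y) dz, which multiplied by dx ∧ dy gives (y) dx ∧ dy ∧ dz
  d(-6*y*z) includes (∂/∂y)(-6*y*z) dy = (-6*z) dy, which multiplied by dx ∧ dz gives (6*z) dx ∧ dy ∧ dz
Collecting like 3-forms: d(omega) = (y + 6*z) dx ∧ dy ∧ dz.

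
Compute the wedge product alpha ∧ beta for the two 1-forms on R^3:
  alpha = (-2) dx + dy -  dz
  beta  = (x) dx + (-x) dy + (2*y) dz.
alpha ∧ beta = (x) dx ∧ dy + (x - 4*y) dx ∧ dz + (-x + 2*y) dy ∧ dz

Distribute the wedge, using dx_i ∧ dx_j = -dx_j ∧ dx_i and dx_i ∧ dx_i = 0. For each pair (i, j) with i < j, the coefficient of dx_i ∧ dx_j in alpha ∧ beta is (alpha_i * beta_j - alpha_j * beta_i). Collecting: alpha ∧ beta = (x) dx ∧ dy + (x - 4*y) dx ∧ dz + (-x + 2*y) dy ∧ dz.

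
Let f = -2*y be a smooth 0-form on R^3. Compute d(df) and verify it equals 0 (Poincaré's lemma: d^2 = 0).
d(df) = 0

Step 1: df = sum_i (∂f/∂x_i) dx_i = (0) dx + (-2) dy + (0) dz.
Step 2: Apply d again. Using the 1-form formula, the coefficient of dx ∧ dy in d(df) is ∂^2 f/∂x ∂y - ∂^2 f/∂y ∂x = (0) - (0) = 0 (equality of mixed partials for smooth f).
Similarly for dx ∧ dz and dy ∧ dz — all coefficients vanish. So d(df) = 0.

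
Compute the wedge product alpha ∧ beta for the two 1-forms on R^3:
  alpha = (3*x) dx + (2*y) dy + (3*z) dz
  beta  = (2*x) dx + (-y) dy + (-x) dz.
alpha ∧ beta = (-7*x*y) dx ∧ dy + (-3*x*(x + 2*z)) dx ∧ dz + (y*(-2*x + 3*z)) dy ∧ dz

Distribute the wedge, using dx_i ∧ dx_j = -dx_j ∧ dx_i and dx_i ∧ dx_i = 0. For each pair (i, j) with i < j, the coefficient of dx_i ∧ dx_j in alpha ∧ beta is (alpha_i * beta_j - alpha_j * beta_i). Collecting: alpha ∧ beta = (-7*x*y) dx ∧ dy + (-3*x*(x + 2*z)) dx ∧ dz + (y*(-2*x + 3*z)) dy ∧ dz.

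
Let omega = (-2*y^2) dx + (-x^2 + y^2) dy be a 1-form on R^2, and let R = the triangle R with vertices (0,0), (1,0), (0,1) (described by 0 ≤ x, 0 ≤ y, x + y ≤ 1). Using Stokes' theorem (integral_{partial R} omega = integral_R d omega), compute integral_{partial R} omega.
integral_(partial R) omega = 1/3

Stokes: integral_partial_R omega = integral_R d omega with d omega = (∂Q/∂x - ∂P/∂y) dx ∧ dy.
  ∂Q/∂x = -2*x
  ∂P/∂y = -4*y
  integrand = ∂Q/∂x - ∂P/∂y = -2*x + 4*y.
Integrating over R: integral_0^1 integral_0^{1-x} (-2*x + 4*y) dy dx = 1/3.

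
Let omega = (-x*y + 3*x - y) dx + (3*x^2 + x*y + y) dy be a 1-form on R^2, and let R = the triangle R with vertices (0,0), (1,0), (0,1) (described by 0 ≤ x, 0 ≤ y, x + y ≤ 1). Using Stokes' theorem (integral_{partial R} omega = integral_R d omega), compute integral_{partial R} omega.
integral_(partial R) omega = 11/6

Stokes: integral_partial_R omega = integral_R d omega with d omega = (∂Q/∂x - ∂P/∂y) dx ∧ dy.
  ∂Q/∂x = 6*x + y
  ∂P/∂y = -x - 1
  integrand = ∂Q/∂x - ∂P/∂y = 7*x + y + 1.
Integrating over R: integral_0^1 integral_0^{1-x} (7*x + y + 1) dy dx = 11/6.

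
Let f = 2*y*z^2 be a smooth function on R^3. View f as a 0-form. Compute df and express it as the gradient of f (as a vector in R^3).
df = (0) dx + (2*z^2) dy + (4*y*z) dz; grad f = (0, 2*z^2, 4*y*z)

For a 0-form f, d f = (∂f/∂x) dx + (∂f/∂y) dy + (∂f/∂z) dz. The components of the vector representation are exactly the entries of grad f in Cartesian coordinates:
  ∂f/∂x = 0
  ∂f/∂y = 2*z^2
  ∂f/∂z = 4*y*z.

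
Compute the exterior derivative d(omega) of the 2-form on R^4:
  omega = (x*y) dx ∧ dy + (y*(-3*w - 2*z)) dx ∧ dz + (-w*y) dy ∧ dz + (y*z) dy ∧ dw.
d(omega) = (3*w + 2*z) dx ∧ dy ∧ dz + (-3*y) dx ∧ dz ∧ dw + (-2*y) dy ∧ dz ∧ dw

For a 2-form omega = sum_{i<j} g_{ij} dx_i ∧ dx_j, the exterior derivative is
  d(omega) = sum_{i<j} d(g_{ij}) ∧ dx_i ∧ dx_j = sum_{i<j, k} (∂g_{ij}/∂x_k) dx_k ∧ dx_i ∧ dx_j.
Expand each term, using dx_k ∧ dx_i ∧ dx_j = sgn(permutation) dx_{(a)} ∧ dx_{(b)} ∧ dx_{(c)} with (a < b < c) sorted:
  d(y*(-3*w - 2*z)) includes (∂/∂y)(y*(-3*w - 2*z)) dy = (-3*w - 2*z) dy, which multiplied by dx ∧ dz gives (3*w + 2*z) dx ∧ dy ∧ dz
  d(y*(-3*w - 2*z)) includes (∂/∂w)(y*(-3*w - 2*z)) dw = (-3*y) dw, which multiplied by dx ∧ dz gives (-3*y) dx ∧ dz ∧ dw
  d(-w*y) includes (∂/∂w)(-w*y) dw = (-y) dw, which multiplied by dy ∧ dz gives (-y) dy ∧ dz ∧ dw
  d(y*z) includes (∂/∂z)(y*z) dz = (y) dz, which multiplied by dy ∧ dw gives (-y) dy ∧ dz ∧ dw
Collecting like 3-forms: d(omega) = (3*w + 2*z) dx ∧ dy ∧ dz + (-3*y) dx ∧ dz ∧ dw + (-2*y) dy ∧ dz ∧ dw.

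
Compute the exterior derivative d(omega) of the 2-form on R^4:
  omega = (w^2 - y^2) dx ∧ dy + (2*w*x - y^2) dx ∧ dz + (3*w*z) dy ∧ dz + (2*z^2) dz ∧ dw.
d(omega) = (2*w) dx ∧ dy ∧ dw + (2*y) dx ∧ dy ∧ dz + (2*x) dx ∧ dz ∧ dw + (3*z) dy ∧ dz ∧ dw

For a 2-form omega = sum_{i<j} g_{ij} dx_i ∧ dx_j, the exterior derivative is
  d(omega) = sum_{i<j} d(g_{ij}) ∧ dx_i ∧ dx_j = sum_{i<j, k} (∂g_{ij}/∂x_k) dx_k ∧ dx_i ∧ dx_j.
Expand each term, using dx_k ∧ dx_i ∧ dx_j = sgn(permutation) dx_{(a)} ∧ dx_{(b)} ∧ dx_{(c)} with (a < b < c) sorted:
  d(w^2 - y^2) includes (∂/∂w)(w^2 - y^2) dw = (2*w) dw, which multiplied by dx ∧ dy gives (2*w) dx ∧ dy ∧ dw
  d(2*w*x - y^2) includes (∂/∂y)(2*w*x - y^2) dy = (-2*y) dy, which multiplied by dx ∧ dz gives (2*y) dx ∧ dy ∧ dz
  d(2*w*x - y^2) includes (∂/∂w)(2*w*x - y^2) dw = (2*x) dw, which multiplied by dx ∧ dz gives (2*x) dx ∧ dz ∧ dw
  d(3*w*z) includes (∂/∂w)(3*w*z) dw = (3*z) dw, which multiplied by dy ∧ dz gives (3*z) dy ∧ dz ∧ dw
Collecting like 3-forms: d(omega) = (2*w) dx ∧ dy ∧ dw + (2*y) dx ∧ dy ∧ dz + (2*x) dx ∧ dz ∧ dw + (3*z) dy ∧ dz ∧ dw.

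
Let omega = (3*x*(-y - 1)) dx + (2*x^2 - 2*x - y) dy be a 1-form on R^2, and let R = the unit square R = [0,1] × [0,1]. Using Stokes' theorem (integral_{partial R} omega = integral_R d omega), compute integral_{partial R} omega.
integral_(partial R) omega = 3/2

Stokes: integral_partial_R omega = integral_R d omega with d omega = (∂Q/∂x - ∂P/∂y) dx ∧ dy.
  ∂Q/∂x = 4*x - 2
  ∂P/∂y = -3*x
  integrand = ∂Q/∂x - ∂P/∂y = 7*x - 2.
Integrating over R: integral_0^1 integral_0^1 (7*x - 2) dx dy = 3/2.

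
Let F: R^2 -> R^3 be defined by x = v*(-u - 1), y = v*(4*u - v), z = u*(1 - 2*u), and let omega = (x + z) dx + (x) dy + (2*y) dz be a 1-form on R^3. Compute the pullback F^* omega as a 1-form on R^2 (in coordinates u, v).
F^* omega = (v*(-30*u^2 + 5*u*v + 7*u - 5*v)) du + (2*u^3 - 3*u^2*v + u^2 + 2*u*v^2 - 2*u*v - u + 2*v^2 + v) dv

Using F^*(f dg) = (f ∘ F) d(g ∘ F), substitute each coordinate x_i by F_i(u, v) in f_i, and replace dx_i by d F_i = (∂F_i/∂u) du + (∂F_i/∂v) dv.
  For the x component: f_1(F) = -2*u^2 - u*v + u - v; d F_1 = (-v) du + (-u - 1) dv
  For the y component: f_2(F) = v*(-u - 1); d F_2 = (4*v) du + (4*u - 2*v) dv
  For the z component: f_3(F) = 2*v*(4*u - v); d F_3 = (1 - 4*u) du + (0) dv
Combining and collecting du, dv coefficients:
  coeff of du: v*(-30*u^2 + 5*u*v + 7*u - 5*v)
  coeff of dv: 2*u^3 - 3*u^2*v + u^2 + 2*u*v^2 - 2*u*v - u + 2*v^2 + v
F^* omega = (v*(-30*u^2 + 5*u*v + 7*u - 5*v)) du + (2*u^3 - 3*u^2*v + u^2 + 2*u*v^2 - 2*u*v - u + 2*v^2 + v) dv.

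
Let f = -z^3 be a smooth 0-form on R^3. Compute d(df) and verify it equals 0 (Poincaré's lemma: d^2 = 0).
d(df) = 0

Step 1: df = sum_i (∂f/∂x_i) dx_i = (0) dx + (0) dy + (-3*z^2) dz.
Step 2: Apply d again. Using the 1-form formula, the coefficient of dx ∧ dy in d(df) is ∂^2 f/∂x ∂y - ∂^2 f/∂y ∂x = (0) - (0) = 0 (equality of mixed partials for smooth f).
Similarly for dx ∧ dz and dy ∧ dz — all coefficients vanish. So d(df) = 0.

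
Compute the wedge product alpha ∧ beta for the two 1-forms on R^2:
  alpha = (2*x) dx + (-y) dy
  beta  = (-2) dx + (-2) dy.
alpha ∧ beta = (-4*x - 2*y) dx ∧ dy

Distribute the wedge, using dx_i ∧ dx_j = -dx_j ∧ dx_i and dx_i ∧ dx_i = 0. For each pair (i, j) with i < j, the coefficient of dx_i ∧ dx_j in alpha ∧ beta is (alpha_i * beta_j - alpha_j * beta_i). Collecting: alpha ∧ beta = (-4*x - 2*y) dx ∧ dy.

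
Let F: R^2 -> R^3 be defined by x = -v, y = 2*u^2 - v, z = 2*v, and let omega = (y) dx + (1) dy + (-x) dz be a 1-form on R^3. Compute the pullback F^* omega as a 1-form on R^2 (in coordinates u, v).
F^* omega = (4*u) du + (-2*u^2 + 3*v - 1) dv

Using F^*(f dg) = (f ∘ F) d(g ∘ F), substitute each coordinate x_i by F_i(u, v) in f_i, and replace dx_i by d F_i = (∂F_i/∂u) du + (∂F_i/∂v) dv.
  For the x component: f_1(F) = 2*u^2 - v; d F_1 = (0) du + (-1) dv
  For the y component: f_2(F) = 1; d F_2 = (4*u) du + (-1) dv
  For the z component: f_3(F) = v; d F_3 = (0) du + (2) dv
Combining and collecting du, dv coefficients:
  coeff of du: 4*u
  coeff of dv: -2*u^2 + 3*v - 1
F^* omega = (4*u) du + (-2*u^2 + 3*v - 1) dv.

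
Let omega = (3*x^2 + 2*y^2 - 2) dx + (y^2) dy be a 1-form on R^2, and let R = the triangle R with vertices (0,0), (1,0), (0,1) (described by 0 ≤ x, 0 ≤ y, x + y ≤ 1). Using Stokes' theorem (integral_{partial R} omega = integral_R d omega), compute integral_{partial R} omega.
integral_(partial R) omega = -2/3

Stokes: integral_partial_R omega = integral_R d omega with d omega = (∂Q/∂x - ∂P/∂y) dx ∧ dy.
  ∂Q/∂x = 0
  ∂P/∂y = 4*y
  integrand = ∂Q/∂x - ∂P/∂y = -4*y.
Integrating over R: integral_0^1 integral_0^{1-x} (-4*y) dy dx = -2/3.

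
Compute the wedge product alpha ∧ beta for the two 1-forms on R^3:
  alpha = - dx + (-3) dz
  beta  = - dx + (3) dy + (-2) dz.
alpha ∧ beta = (-3) dx ∧ dy + (-1) dx ∧ dz + (9) dy ∧ dz

Distribute the wedge, using dx_i ∧ dx_j = -dx_j ∧ dx_i and dx_i ∧ dx_i = 0. For each pair (i, j) with i < j, the coefficient of dx_i ∧ dx_j in alpha ∧ beta is (alpha_i * beta_j - alpha_j * beta_i). Collecting: alpha ∧ beta = (-3) dx ∧ dy + (-1) dx ∧ dz + (9) dy ∧ dz.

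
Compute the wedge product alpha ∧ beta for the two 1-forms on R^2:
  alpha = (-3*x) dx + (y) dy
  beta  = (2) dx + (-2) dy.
alpha ∧ beta = (6*x - 2*y) dx ∧ dy

Distribute the wedge, using dx_i ∧ dx_j = -dx_j ∧ dx_i and dx_i ∧ dx_i = 0. For each pair (i, j) with i < j, the coefficient of dx_i ∧ dx_j in alpha ∧ beta is (alpha_i * beta_j - alpha_j * beta_i). Collecting: alpha ∧ beta = (6*x - 2*y) dx ∧ dy.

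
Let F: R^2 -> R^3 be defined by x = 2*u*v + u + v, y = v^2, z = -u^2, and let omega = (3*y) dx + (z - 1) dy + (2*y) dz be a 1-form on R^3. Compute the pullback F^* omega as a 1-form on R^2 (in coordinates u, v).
F^* omega = (v^2*(-4*u + 6*v + 3)) du + (v*(-2*u^2 + 6*u*v + 3*v - 2)) dv

Using F^*(f dg) = (f ∘ F) d(g ∘ F), substitute each coordinate x_i by F_i(u, v) in f_i, and replace dx_i by d F_i = (∂F_i/∂u) du + (∂F_i/∂v) dv.
  For the x component: f_1(F) = 3*v^2; d F_1 = (2*v + 1) du + (2*u + 1) dv
  For the y component: f_2(F) = -u^2 - 1; d F_2 = (0) du + (2*v) dv
  For the z component: f_3(F) = 2*v^2; d F_3 = (-2*u) du + (0) dv
Combining and collecting du, dv coefficients:
  coeff of du: v^2*(-4*u + 6*v + 3)
  coeff of dv: v*(-2*u^2 + 6*u*v + 3*v - 2)
F^* omega = (v^2*(-4*u + 6*v + 3)) du + (v*(-2*u^2 + 6*u*v + 3*v - 2)) dv.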